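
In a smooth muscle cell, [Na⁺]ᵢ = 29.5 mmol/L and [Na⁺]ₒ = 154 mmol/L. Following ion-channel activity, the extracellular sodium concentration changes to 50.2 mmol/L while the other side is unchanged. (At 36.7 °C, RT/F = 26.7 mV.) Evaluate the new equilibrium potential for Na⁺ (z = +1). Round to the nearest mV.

After the shift: [Na⁺]_out = 50.2, [Na⁺]_in = 29.5 mmol/L.
E_new = (26.7/1)·ln(50.2/29.5) = 26.70 · (0.5316) = 14.19 mV

14 mV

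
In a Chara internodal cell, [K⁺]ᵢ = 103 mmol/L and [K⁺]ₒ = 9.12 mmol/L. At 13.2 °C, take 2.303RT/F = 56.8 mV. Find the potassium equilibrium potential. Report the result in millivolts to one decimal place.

-59.8 mV

E = (56.8/z) · log₁₀([K⁺]_out/[K⁺]_in) with z = +1.
= (56.8/1) · log₁₀(9.12/103) = 56.80 · log₁₀(0.08854)
= 56.80 · (-1.0528) = -59.80 mV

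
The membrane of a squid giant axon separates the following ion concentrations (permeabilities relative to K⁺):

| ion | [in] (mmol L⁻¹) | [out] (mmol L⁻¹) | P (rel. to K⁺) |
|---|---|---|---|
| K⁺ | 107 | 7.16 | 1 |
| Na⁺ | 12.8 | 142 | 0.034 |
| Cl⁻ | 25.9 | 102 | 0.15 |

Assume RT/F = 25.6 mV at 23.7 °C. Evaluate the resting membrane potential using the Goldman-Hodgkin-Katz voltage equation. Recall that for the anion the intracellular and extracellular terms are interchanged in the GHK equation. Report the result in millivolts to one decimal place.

-52.4 mV

Vm = 25.6 · ln[(Σ P·[cation]ₒ + Σ P·[anion]ᵢ) / (Σ P·[cation]ᵢ + Σ P·[anion]ₒ)]
Numerator = 1×7.16 + 0.034×142 + 0.15×25.9 = 15.87
Denominator = 1×107 + 0.034×12.8 + 0.15×102 = 122.7
Vm = 25.6 · ln(0.12933) = 25.6 × (-2.0454) = -52.36 mV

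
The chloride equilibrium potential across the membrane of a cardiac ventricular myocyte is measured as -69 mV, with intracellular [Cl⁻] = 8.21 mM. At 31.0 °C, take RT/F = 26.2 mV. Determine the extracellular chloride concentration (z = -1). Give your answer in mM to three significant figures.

Nernst: E = (26.2/-1) · ln([out]/[in]), so ln([out]/[in]) = -69.0 × -1 / 26.2 = 2.6336.
[out]/[in] = e^(2.6336) = 13.92.
[out] = 13.92 × 8.21 = 114.3 mM.

114 mM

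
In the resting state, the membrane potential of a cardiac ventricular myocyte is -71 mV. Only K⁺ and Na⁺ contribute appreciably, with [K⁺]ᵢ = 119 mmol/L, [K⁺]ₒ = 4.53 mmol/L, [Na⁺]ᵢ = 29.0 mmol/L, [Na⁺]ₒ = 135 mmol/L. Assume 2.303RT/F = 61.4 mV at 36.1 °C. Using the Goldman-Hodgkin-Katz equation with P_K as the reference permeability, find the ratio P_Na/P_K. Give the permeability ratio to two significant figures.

0.028

Let α = P_Na/P_K. GHK: Vm = 61.4·log₁₀[(Kₒ + α·Naₒ)/(Kᵢ + α·Naᵢ)].
10^(Vm/61.4) = 10^(-71.0/61.4) = 0.069767
So 0.069767·(Kᵢ + α·Naᵢ) = Kₒ + α·Naₒ → α = (0.069767·119.0 − 4.53) / (135.0 − 0.069767·29.0)
α = (8.302 − 4.53) / (135.0 − 2.023) = 3.772/133 = 0.02837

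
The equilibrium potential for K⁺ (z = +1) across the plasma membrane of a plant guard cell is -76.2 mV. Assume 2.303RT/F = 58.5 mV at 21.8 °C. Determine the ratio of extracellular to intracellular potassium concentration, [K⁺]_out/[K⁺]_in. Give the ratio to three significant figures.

0.0498

log₁₀([out]/[in]) = E·z/(58.5) = -76.2 × 1 / 58.5 = -1.3026
[out]/[in] = 10^(-1.3026) = 0.04982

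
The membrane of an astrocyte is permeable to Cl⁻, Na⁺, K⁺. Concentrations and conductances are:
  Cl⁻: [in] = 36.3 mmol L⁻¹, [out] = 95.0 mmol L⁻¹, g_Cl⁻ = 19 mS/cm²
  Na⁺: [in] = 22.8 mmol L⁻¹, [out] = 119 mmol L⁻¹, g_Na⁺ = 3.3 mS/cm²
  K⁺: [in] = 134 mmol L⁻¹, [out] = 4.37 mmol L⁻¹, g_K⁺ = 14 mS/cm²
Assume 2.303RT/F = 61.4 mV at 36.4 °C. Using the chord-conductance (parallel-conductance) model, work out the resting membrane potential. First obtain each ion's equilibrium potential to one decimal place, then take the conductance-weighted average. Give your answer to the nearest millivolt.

-45 mV

E_Cl⁻ = (61.4/-1)·log₁₀(95.0/36.3) = -25.7 mV
E_Na⁺ = (61.4/1)·log₁₀(119/22.8) = 44.1 mV
E_K⁺ = (61.4/1)·log₁₀(4.37/134) = -91.3 mV
Vm = (Σ gᵢEᵢ)/(Σ gᵢ) = (19·-25.7 + 3.3·44.1 + 14·-91.3) / (19 + 3.3 + 14)
= -1620.97 / 36.3 = -44.65 mV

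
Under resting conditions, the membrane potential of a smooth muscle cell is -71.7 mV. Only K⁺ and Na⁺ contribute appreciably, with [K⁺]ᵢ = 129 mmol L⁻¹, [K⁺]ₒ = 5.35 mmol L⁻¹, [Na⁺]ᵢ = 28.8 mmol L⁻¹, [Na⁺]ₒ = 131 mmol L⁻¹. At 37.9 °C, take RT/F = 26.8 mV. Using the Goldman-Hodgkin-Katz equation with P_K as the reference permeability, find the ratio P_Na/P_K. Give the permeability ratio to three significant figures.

Let α = P_Na/P_K. GHK: Vm = 26.8·ln[(Kₒ + α·Naₒ)/(Kᵢ + α·Naᵢ)].
e^(Vm/26.8) = e^(-71.7/26.8) = 0.068881
So 0.068881·(Kᵢ + α·Naᵢ) = Kₒ + α·Naₒ → α = (0.068881·129.0 − 5.35) / (131.0 − 0.068881·28.8)
α = (8.886 − 5.35) / (131.0 − 1.984) = 3.536/129 = 0.0274

0.0274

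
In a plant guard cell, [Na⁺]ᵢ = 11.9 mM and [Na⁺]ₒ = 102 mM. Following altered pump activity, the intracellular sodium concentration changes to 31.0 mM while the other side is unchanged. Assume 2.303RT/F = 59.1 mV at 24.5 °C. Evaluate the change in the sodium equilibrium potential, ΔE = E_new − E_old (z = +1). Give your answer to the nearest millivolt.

-25 mV

E_old = (59.1/1)·log₁₀(102/11.9) = 55.14 mV
E_new = (59.1/1)·log₁₀(102/31.0) = 30.57 mV
ΔE = 30.57 − (55.14) = -24.57 mV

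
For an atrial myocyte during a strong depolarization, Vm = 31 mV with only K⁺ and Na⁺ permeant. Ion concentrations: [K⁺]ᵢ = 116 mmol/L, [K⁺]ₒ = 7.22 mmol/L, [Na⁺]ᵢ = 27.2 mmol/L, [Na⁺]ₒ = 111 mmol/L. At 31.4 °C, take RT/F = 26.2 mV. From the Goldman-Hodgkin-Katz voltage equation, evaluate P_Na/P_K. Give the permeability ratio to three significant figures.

Let α = P_Na/P_K. GHK: Vm = 26.2·ln[(Kₒ + α·Naₒ)/(Kᵢ + α·Naᵢ)].
e^(Vm/26.2) = e^(31.0/26.2) = 3.2648
So 3.2648·(Kᵢ + α·Naᵢ) = Kₒ + α·Naₒ → α = (3.2648·116.0 − 7.22) / (111.0 − 3.2648·27.2)
α = (378.7 − 7.22) / (111.0 − 88.8) = 371.5/22.2 = 16.74

16.7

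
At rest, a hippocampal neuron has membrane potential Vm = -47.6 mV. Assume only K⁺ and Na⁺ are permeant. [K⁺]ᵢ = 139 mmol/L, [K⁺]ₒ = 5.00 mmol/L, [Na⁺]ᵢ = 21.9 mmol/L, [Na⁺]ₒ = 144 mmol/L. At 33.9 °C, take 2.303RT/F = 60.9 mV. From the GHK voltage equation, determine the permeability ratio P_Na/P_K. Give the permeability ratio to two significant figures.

Let α = P_Na/P_K. GHK: Vm = 60.9·log₁₀[(Kₒ + α·Naₒ)/(Kᵢ + α·Naᵢ)].
10^(Vm/60.9) = 10^(-47.6/60.9) = 0.16534
So 0.16534·(Kᵢ + α·Naᵢ) = Kₒ + α·Naₒ → α = (0.16534·139.0 − 5.0) / (144.0 − 0.16534·21.9)
α = (22.98 − 5.0) / (144.0 − 3.621) = 17.98/140.4 = 0.1281

0.13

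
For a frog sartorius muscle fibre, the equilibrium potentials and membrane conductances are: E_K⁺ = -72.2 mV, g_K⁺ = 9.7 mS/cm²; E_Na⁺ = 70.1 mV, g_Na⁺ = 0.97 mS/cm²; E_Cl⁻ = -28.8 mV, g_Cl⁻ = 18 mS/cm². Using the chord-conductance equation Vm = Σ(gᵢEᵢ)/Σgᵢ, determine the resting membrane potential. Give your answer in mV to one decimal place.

-40.1 mV

Σ gᵢEᵢ = 9.7·(-72.2) + 0.97·(70.1) + 18·(-28.8) = -1150.74
Σ gᵢ = 9.7 + 0.97 + 18 = 28.67
Vm = -1150.74 / 28.67 = -40.14 mV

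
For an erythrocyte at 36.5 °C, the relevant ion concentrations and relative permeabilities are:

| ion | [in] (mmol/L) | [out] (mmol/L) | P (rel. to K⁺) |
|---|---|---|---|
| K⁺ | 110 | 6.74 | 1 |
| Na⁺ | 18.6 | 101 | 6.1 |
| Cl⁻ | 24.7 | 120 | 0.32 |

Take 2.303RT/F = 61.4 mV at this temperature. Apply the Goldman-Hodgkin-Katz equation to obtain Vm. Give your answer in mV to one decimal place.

Vm = 61.4 · log₁₀[(Σ P·[cation]ₒ + Σ P·[anion]ᵢ) / (Σ P·[cation]ᵢ + Σ P·[anion]ₒ)]
Numerator = 1×6.74 + 6.1×101 + 0.32×24.7 = 630.7
Denominator = 1×110 + 6.1×18.6 + 0.32×120 = 261.9
Vm = 61.4 · log₁₀(2.4087) = 61.4 × (0.3818) = 23.44 mV

23.4 mV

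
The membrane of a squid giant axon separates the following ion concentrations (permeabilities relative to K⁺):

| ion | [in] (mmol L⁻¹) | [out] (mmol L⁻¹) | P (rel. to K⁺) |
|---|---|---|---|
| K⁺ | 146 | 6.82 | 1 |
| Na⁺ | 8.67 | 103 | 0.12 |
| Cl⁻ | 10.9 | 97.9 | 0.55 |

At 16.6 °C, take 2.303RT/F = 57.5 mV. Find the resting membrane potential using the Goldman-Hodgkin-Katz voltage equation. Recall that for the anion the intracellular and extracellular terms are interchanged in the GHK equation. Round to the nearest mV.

Vm = 57.5 · log₁₀[(Σ P·[cation]ₒ + Σ P·[anion]ᵢ) / (Σ P·[cation]ᵢ + Σ P·[anion]ₒ)]
Numerator = 1×6.82 + 0.12×103 + 0.55×10.9 = 25.18
Denominator = 1×146 + 0.12×8.67 + 0.55×97.9 = 200.9
Vm = 57.5 · log₁₀(0.12532) = 57.5 × (-0.9020) = -51.86 mV

-52 mV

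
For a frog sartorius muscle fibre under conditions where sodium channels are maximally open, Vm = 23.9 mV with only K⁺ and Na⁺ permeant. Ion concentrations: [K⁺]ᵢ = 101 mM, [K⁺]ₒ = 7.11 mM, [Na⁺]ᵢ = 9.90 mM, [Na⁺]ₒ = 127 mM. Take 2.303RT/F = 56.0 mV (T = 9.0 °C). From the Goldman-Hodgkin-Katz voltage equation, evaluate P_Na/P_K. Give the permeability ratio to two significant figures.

Let α = P_Na/P_K. GHK: Vm = 56.0·log₁₀[(Kₒ + α·Naₒ)/(Kᵢ + α·Naᵢ)].
10^(Vm/56.0) = 10^(23.9/56.0) = 2.6717
So 2.6717·(Kᵢ + α·Naᵢ) = Kₒ + α·Naₒ → α = (2.6717·101.0 − 7.11) / (127.0 − 2.6717·9.9)
α = (269.8 − 7.11) / (127.0 − 26.45) = 262.7/100.6 = 2.613

2.6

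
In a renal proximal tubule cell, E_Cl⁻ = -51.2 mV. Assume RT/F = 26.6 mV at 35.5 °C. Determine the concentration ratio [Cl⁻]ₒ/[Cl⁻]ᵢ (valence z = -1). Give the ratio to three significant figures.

6.85

ln([out]/[in]) = E·z/(26.6) = -51.2 × -1 / 26.6 = 1.9248
[out]/[in] = e^(1.9248) = 6.854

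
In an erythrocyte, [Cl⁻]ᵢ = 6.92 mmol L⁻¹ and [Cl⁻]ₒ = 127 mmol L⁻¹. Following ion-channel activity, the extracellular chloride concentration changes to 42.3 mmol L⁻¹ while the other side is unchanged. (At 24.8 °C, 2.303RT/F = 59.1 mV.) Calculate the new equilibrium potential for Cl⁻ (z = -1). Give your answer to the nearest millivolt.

-46 mV

After the shift: [Cl⁻]_out = 42.3, [Cl⁻]_in = 6.92 mmol L⁻¹.
E_new = (59.1/-1)·log₁₀(42.3/6.92) = -59.10 · (0.7862) = -46.47 mV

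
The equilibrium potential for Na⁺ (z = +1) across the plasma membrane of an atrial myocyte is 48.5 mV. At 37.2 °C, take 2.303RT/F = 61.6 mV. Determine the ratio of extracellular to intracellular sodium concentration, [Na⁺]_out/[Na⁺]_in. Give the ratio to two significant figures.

log₁₀([out]/[in]) = E·z/(61.6) = 48.5 × 1 / 61.6 = 0.7873
[out]/[in] = 10^(0.7873) = 6.128

6.1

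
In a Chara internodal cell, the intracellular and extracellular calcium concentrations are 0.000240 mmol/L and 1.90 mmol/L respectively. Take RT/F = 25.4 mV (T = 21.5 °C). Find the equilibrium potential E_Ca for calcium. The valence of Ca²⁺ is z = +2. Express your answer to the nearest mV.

E = (25.4/z) · ln([Ca²⁺]_out/[Ca²⁺]_in) with z = +2.
= (25.4/2) · ln(1.90/0.000240) = 12.70 · ln(7917)
= 12.70 · (8.9767) = 114.00 mV

114 mV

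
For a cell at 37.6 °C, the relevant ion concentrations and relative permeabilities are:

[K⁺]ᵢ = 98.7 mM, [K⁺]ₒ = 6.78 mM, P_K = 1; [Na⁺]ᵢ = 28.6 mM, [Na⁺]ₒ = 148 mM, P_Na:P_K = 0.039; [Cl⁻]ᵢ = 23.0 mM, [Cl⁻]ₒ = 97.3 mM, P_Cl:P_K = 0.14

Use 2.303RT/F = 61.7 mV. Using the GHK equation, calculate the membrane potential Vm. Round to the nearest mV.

Vm = 61.7 · log₁₀[(Σ P·[cation]ₒ + Σ P·[anion]ᵢ) / (Σ P·[cation]ᵢ + Σ P·[anion]ₒ)]
Numerator = 1×6.78 + 0.039×148 + 0.14×23.0 = 15.77
Denominator = 1×98.7 + 0.039×28.6 + 0.14×97.3 = 113.4
Vm = 61.7 · log₁₀(0.13904) = 61.7 × (-0.8569) = -52.87 mV

-53 mV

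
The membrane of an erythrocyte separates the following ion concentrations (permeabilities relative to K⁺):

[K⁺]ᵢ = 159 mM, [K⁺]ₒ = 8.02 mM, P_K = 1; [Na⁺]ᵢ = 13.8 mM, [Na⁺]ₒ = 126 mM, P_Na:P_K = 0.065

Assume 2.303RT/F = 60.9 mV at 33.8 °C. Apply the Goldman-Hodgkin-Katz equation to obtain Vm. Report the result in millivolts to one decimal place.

Vm = 60.9 · log₁₀[(Σ P·[cation]ₒ + Σ P·[anion]ᵢ) / (Σ P·[cation]ᵢ + Σ P·[anion]ₒ)]
Numerator = 1×8.02 + 0.065×126 = 16.21
Denominator = 1×159 + 0.065×13.8 = 159.9
Vm = 60.9 · log₁₀(0.10138) = 60.9 × (-0.9941) = -60.54 mV

-60.5 mV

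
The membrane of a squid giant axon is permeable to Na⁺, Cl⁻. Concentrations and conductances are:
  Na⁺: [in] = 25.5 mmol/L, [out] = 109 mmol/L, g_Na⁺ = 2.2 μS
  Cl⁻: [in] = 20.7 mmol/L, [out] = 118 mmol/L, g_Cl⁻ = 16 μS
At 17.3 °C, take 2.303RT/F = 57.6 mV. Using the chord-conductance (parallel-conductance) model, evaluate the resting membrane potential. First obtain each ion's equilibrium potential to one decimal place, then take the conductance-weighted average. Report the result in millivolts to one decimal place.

-33.9 mV

E_Na⁺ = (57.6/1)·log₁₀(109/25.5) = 36.3 mV
E_Cl⁻ = (57.6/-1)·log₁₀(118/20.7) = -43.5 mV
Vm = (Σ gᵢEᵢ)/(Σ gᵢ) = (2.2·36.3 + 16·-43.5) / (2.2 + 16)
= -616.14 / 18.2 = -33.85 mV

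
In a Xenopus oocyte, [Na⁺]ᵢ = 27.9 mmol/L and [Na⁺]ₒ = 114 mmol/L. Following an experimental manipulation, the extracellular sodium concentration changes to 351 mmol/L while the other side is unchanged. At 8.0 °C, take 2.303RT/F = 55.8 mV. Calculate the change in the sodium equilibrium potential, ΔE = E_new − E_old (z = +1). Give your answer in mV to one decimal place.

27.3 mV

E_old = (55.8/1)·log₁₀(114/27.9) = 34.11 mV
E_new = (55.8/1)·log₁₀(351/27.9) = 61.36 mV
ΔE = 61.36 − (34.11) = 27.25 mV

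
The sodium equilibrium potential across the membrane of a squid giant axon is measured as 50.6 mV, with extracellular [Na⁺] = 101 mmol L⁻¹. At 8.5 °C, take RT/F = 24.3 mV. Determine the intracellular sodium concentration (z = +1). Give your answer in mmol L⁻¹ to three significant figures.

Nernst: E = (24.3/1) · ln([out]/[in]), so ln([out]/[in]) = 50.6 × 1 / 24.3 = 2.0823.
[out]/[in] = e^(2.0823) = 8.023.
[in] = 101 / 8.023 = 12.59 mmol L⁻¹.

12.6 mmol L⁻¹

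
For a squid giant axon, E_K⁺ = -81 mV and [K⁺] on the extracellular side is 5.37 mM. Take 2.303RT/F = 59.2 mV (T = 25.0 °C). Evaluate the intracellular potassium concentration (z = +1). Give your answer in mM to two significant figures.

Nernst: E = (59.2/1) · log₁₀([out]/[in]), so log₁₀([out]/[in]) = -81.0 × 1 / 59.2 = -1.3682.
[out]/[in] = 10^(-1.3682) = 0.04283.
[in] = 5.37 / 0.04283 = 125.4 mM.

130 mM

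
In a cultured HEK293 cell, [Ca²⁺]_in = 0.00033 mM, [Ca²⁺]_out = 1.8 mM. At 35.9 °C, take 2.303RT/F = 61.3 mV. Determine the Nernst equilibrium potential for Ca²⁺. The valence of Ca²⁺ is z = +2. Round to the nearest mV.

115 mV

E = (61.3/z) · log₁₀([Ca²⁺]_out/[Ca²⁺]_in) with z = +2.
= (61.3/2) · log₁₀(1.8/0.00033) = 30.65 · log₁₀(5455)
= 30.65 · (3.7368) = 114.53 mV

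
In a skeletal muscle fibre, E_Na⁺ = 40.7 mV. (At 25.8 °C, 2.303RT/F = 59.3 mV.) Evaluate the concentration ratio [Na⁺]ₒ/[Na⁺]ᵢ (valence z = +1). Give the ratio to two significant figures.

log₁₀([out]/[in]) = E·z/(59.3) = 40.7 × 1 / 59.3 = 0.6863
[out]/[in] = 10^(0.6863) = 4.857

4.9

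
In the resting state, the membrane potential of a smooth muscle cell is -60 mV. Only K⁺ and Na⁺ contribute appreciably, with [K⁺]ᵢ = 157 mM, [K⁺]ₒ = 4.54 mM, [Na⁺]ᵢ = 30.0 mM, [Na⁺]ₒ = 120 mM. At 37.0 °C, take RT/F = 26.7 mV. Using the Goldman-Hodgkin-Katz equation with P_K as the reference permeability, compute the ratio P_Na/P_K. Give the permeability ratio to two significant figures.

0.10

Let α = P_Na/P_K. GHK: Vm = 26.7·ln[(Kₒ + α·Naₒ)/(Kᵢ + α·Naᵢ)].
e^(Vm/26.7) = e^(-60.0/26.7) = 0.1057
So 0.1057·(Kᵢ + α·Naᵢ) = Kₒ + α·Naₒ → α = (0.1057·157.0 − 4.54) / (120.0 − 0.1057·30.0)
α = (16.59 − 4.54) / (120.0 − 3.171) = 12.05/116.8 = 0.1032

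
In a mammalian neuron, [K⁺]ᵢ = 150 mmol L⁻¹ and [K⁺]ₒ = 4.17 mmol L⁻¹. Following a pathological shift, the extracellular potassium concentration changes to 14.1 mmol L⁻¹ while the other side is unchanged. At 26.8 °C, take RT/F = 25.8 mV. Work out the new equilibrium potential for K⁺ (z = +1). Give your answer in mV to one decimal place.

-61.0 mV

After the shift: [K⁺]_out = 14.1, [K⁺]_in = 150 mmol L⁻¹.
E_new = (25.8/1)·ln(14.1/150) = 25.80 · (-2.3645) = -61.00 mV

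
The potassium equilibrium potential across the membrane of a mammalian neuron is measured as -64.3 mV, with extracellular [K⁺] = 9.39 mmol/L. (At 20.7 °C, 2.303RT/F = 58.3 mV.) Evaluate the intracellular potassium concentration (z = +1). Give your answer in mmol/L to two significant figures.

Nernst: E = (58.3/1) · log₁₀([out]/[in]), so log₁₀([out]/[in]) = -64.3 × 1 / 58.3 = -1.1029.
[out]/[in] = 10^(-1.1029) = 0.0789.
[in] = 9.39 / 0.0789 = 119 mmol/L.

120 mmol/L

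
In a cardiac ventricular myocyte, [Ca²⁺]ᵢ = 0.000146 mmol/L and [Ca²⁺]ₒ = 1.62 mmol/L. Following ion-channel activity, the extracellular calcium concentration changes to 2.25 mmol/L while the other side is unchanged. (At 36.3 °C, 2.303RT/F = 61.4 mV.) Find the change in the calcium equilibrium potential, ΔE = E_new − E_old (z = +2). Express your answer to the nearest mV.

E_old = (61.4/2)·log₁₀(1.62/0.000146) = 124.19 mV
E_new = (61.4/2)·log₁₀(2.25/0.000146) = 128.57 mV
ΔE = 128.57 − (124.19) = 4.38 mV

4 mV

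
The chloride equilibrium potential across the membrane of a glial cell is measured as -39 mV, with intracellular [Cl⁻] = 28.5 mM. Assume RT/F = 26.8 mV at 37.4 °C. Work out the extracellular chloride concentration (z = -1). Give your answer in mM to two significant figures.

120 mM

Nernst: E = (26.8/-1) · ln([out]/[in]), so ln([out]/[in]) = -39.0 × -1 / 26.8 = 1.4552.
[out]/[in] = e^(1.4552) = 4.285.
[out] = 4.285 × 28.5 = 122.1 mM.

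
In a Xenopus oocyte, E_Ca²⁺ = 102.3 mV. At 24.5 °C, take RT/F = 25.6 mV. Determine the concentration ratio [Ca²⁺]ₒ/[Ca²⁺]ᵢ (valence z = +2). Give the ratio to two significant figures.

ln([out]/[in]) = E·z/(25.6) = 102.3 × 2 / 25.6 = 7.9922
[out]/[in] = e^(7.9922) = 2958

3000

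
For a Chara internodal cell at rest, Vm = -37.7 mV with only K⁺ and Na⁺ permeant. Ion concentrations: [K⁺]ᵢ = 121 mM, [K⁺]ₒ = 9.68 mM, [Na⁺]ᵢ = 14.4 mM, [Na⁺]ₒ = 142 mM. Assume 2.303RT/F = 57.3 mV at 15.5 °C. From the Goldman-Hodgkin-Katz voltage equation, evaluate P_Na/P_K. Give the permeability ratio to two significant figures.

0.12

Let α = P_Na/P_K. GHK: Vm = 57.3·log₁₀[(Kₒ + α·Naₒ)/(Kᵢ + α·Naᵢ)].
10^(Vm/57.3) = 10^(-37.7/57.3) = 0.21982
So 0.21982·(Kᵢ + α·Naᵢ) = Kₒ + α·Naₒ → α = (0.21982·121.0 − 9.68) / (142.0 − 0.21982·14.4)
α = (26.6 − 9.68) / (142.0 − 3.165) = 16.92/138.8 = 0.1219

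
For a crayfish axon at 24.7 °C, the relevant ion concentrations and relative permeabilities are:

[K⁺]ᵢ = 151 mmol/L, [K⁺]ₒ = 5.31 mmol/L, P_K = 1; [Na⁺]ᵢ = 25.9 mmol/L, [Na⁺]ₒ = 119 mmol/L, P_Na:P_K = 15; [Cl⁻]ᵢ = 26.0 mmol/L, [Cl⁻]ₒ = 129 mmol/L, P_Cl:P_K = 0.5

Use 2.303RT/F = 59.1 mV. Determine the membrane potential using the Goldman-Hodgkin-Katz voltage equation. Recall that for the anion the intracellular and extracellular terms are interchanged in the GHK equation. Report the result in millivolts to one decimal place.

28.1 mV

Vm = 59.1 · log₁₀[(Σ P·[cation]ₒ + Σ P·[anion]ᵢ) / (Σ P·[cation]ᵢ + Σ P·[anion]ₒ)]
Numerator = 1×5.31 + 15×119 + 0.5×26.0 = 1803
Denominator = 1×151 + 15×25.9 + 0.5×129 = 604
Vm = 59.1 · log₁₀(2.9856) = 59.1 × (0.4750) = 28.07 mV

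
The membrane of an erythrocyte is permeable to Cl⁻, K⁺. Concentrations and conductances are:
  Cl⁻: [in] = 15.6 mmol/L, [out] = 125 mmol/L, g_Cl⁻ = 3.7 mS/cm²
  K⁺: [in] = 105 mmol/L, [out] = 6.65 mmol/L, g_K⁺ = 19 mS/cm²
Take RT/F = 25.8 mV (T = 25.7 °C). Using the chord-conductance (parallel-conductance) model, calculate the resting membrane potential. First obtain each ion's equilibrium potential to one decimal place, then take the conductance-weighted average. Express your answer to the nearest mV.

-68 mV

E_Cl⁻ = (25.8/-1)·ln(125/15.6) = -53.7 mV
E_K⁺ = (25.8/1)·ln(6.65/105) = -71.2 mV
Vm = (Σ gᵢEᵢ)/(Σ gᵢ) = (3.7·-53.7 + 19·-71.2) / (3.7 + 19)
= -1551.49 / 22.7 = -68.35 mV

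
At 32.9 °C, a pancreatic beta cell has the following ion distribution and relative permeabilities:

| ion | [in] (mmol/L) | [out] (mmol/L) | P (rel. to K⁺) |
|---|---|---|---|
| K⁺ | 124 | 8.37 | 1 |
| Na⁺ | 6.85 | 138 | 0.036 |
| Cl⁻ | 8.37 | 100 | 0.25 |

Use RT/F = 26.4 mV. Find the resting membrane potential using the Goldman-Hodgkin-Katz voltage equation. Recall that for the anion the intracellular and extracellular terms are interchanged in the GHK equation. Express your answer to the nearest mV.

Vm = 26.4 · ln[(Σ P·[cation]ₒ + Σ P·[anion]ᵢ) / (Σ P·[cation]ᵢ + Σ P·[anion]ₒ)]
Numerator = 1×8.37 + 0.036×138 + 0.25×8.37 = 15.43
Denominator = 1×124 + 0.036×6.85 + 0.25×100 = 149.2
Vm = 26.4 · ln(0.10339) = 26.4 × (-2.2693) = -59.91 mV

-60 mV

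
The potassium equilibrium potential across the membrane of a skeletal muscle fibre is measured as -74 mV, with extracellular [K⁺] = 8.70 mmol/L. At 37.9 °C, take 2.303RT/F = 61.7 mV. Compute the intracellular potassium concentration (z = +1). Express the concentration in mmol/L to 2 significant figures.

Nernst: E = (61.7/1) · log₁₀([out]/[in]), so log₁₀([out]/[in]) = -74.0 × 1 / 61.7 = -1.1994.
[out]/[in] = 10^(-1.1994) = 0.06319.
[in] = 8.70 / 0.06319 = 137.7 mmol/L.

140 mmol/L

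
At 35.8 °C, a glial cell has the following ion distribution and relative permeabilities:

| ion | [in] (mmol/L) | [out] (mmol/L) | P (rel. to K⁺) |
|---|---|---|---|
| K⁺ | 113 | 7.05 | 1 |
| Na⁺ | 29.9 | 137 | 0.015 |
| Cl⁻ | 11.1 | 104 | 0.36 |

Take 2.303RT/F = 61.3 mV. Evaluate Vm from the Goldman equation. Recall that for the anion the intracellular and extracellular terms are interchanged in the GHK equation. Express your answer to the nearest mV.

-65 mV

Vm = 61.3 · log₁₀[(Σ P·[cation]ₒ + Σ P·[anion]ᵢ) / (Σ P·[cation]ᵢ + Σ P·[anion]ₒ)]
Numerator = 1×7.05 + 0.015×137 + 0.36×11.1 = 13.1
Denominator = 1×113 + 0.015×29.9 + 0.36×104 = 150.9
Vm = 61.3 · log₁₀(0.086826) = 61.3 × (-1.0614) = -65.06 mV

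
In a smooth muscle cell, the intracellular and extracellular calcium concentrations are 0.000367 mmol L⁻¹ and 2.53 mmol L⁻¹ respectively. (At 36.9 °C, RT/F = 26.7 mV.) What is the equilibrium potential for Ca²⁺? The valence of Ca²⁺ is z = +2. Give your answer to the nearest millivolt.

E = (26.7/z) · ln([Ca²⁺]_out/[Ca²⁺]_in) with z = +2.
= (26.7/2) · ln(2.53/0.000367) = 13.35 · ln(6894)
= 13.35 · (8.8384) = 117.99 mV

118 mV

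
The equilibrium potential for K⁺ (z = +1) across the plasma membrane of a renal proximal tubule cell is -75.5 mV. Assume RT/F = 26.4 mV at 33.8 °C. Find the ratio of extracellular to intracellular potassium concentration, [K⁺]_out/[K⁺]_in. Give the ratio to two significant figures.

0.057

ln([out]/[in]) = E·z/(26.4) = -75.5 × 1 / 26.4 = -2.8598
[out]/[in] = e^(-2.8598) = 0.05728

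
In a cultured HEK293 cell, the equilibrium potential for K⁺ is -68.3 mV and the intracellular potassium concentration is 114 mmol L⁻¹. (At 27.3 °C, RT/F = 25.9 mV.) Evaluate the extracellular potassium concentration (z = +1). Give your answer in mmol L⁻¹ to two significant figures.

8.2 mmol L⁻¹

Nernst: E = (25.9/1) · ln([out]/[in]), so ln([out]/[in]) = -68.3 × 1 / 25.9 = -2.6371.
[out]/[in] = e^(-2.6371) = 0.07157.
[out] = 0.07157 × 114 = 8.159 mmol L⁻¹.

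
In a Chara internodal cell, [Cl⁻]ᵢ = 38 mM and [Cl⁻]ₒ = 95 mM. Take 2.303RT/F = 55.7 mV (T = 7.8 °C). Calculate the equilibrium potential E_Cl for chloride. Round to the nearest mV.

E = (55.7/z) · log₁₀([Cl⁻]_out/[Cl⁻]_in) with z = -1.
For an anion, dividing by z = -1 reverses the sign.
= (55.7/-1) · log₁₀(95/38) = -55.70 · log₁₀(2.5)
= -55.70 · (0.3979) = -22.17 mV

-22 mV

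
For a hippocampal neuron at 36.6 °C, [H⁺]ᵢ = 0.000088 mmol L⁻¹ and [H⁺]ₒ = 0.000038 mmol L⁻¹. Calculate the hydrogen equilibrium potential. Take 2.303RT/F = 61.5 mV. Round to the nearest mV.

-22 mV

E = (61.5/z) · log₁₀([H⁺]_out/[H⁺]_in) with z = +1.
= (61.5/1) · log₁₀(0.000038/0.000088) = 61.50 · log₁₀(0.4318)
= 61.50 · (-0.3647) = -22.43 mV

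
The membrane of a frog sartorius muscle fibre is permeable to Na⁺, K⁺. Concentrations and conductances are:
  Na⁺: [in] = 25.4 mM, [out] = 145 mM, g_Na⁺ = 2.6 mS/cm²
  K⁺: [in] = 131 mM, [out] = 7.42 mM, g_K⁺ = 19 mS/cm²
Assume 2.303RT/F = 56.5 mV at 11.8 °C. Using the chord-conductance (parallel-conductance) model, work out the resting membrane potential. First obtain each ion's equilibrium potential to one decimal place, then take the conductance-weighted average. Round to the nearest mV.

-57 mV

E_Na⁺ = (56.5/1)·log₁₀(145/25.4) = 42.7 mV
E_K⁺ = (56.5/1)·log₁₀(7.42/131) = -70.4 mV
Vm = (Σ gᵢEᵢ)/(Σ gᵢ) = (2.6·42.7 + 19·-70.4) / (2.6 + 19)
= -1226.58 / 21.6 = -56.79 mV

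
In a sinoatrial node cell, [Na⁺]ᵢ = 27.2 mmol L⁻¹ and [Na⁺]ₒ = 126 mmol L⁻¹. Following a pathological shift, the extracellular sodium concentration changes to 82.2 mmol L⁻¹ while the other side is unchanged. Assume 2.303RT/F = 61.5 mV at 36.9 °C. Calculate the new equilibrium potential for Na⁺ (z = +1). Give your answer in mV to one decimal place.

29.5 mV

After the shift: [Na⁺]_out = 82.2, [Na⁺]_in = 27.2 mmol L⁻¹.
E_new = (61.5/1)·log₁₀(82.2/27.2) = 61.50 · (0.4803) = 29.54 mV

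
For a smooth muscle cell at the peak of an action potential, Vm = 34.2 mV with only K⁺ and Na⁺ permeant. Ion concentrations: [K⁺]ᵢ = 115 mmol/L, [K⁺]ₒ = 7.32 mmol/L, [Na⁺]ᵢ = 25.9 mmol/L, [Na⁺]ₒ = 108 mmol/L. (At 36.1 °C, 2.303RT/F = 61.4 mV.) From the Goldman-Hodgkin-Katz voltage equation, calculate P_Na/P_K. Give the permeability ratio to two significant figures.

28

Let α = P_Na/P_K. GHK: Vm = 61.4·log₁₀[(Kₒ + α·Naₒ)/(Kᵢ + α·Naᵢ)].
10^(Vm/61.4) = 10^(34.2/61.4) = 3.6058
So 3.6058·(Kᵢ + α·Naᵢ) = Kₒ + α·Naₒ → α = (3.6058·115.0 − 7.32) / (108.0 − 3.6058·25.9)
α = (414.7 − 7.32) / (108.0 − 93.39) = 407.3/14.61 = 27.88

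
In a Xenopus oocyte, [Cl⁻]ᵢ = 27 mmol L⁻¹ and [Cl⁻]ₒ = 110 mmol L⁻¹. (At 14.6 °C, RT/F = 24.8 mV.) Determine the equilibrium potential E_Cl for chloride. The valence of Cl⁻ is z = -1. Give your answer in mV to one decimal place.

-34.8 mV

E = (24.8/z) · ln([Cl⁻]_out/[Cl⁻]_in) with z = -1.
For an anion, dividing by z = -1 reverses the sign.
= (24.8/-1) · ln(110/27) = -24.80 · ln(4.074)
= -24.80 · (1.4046) = -34.84 mV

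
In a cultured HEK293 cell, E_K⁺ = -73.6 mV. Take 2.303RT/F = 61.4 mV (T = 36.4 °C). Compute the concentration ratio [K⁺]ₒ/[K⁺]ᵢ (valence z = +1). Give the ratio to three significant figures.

log₁₀([out]/[in]) = E·z/(61.4) = -73.6 × 1 / 61.4 = -1.1987
[out]/[in] = 10^(-1.1987) = 0.06329

0.0633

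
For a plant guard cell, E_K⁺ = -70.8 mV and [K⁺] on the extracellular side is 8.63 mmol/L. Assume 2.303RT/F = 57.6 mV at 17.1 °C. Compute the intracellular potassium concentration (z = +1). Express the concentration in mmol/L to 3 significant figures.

146 mmol/L

Nernst: E = (57.6/1) · log₁₀([out]/[in]), so log₁₀([out]/[in]) = -70.8 × 1 / 57.6 = -1.2292.
[out]/[in] = 10^(-1.2292) = 0.059.
[in] = 8.63 / 0.059 = 146.3 mmol/L.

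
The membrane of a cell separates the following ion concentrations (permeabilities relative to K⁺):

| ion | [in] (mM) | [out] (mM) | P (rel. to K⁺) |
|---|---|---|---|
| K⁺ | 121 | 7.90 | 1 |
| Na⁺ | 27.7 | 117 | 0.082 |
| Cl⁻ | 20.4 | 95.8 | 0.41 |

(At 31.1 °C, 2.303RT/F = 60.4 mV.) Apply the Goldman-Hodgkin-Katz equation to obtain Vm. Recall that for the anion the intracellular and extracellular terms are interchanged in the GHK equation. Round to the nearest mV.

-48 mV

Vm = 60.4 · log₁₀[(Σ P·[cation]ₒ + Σ P·[anion]ᵢ) / (Σ P·[cation]ᵢ + Σ P·[anion]ₒ)]
Numerator = 1×7.90 + 0.082×117 + 0.41×20.4 = 25.86
Denominator = 1×121 + 0.082×27.7 + 0.41×95.8 = 162.5
Vm = 60.4 · log₁₀(0.15908) = 60.4 × (-0.7984) = -48.22 mV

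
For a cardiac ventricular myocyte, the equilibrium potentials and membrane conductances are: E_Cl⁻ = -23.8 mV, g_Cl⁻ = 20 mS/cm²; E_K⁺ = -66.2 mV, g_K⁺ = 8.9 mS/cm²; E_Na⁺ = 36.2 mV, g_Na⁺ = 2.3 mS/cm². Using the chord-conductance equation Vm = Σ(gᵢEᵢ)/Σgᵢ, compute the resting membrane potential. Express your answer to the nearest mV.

-31 mV

Σ gᵢEᵢ = 20·(-23.8) + 8.9·(-66.2) + 2.3·(36.2) = -981.92
Σ gᵢ = 20 + 8.9 + 2.3 = 31.2
Vm = -981.92 / 31.2 = -31.47 mV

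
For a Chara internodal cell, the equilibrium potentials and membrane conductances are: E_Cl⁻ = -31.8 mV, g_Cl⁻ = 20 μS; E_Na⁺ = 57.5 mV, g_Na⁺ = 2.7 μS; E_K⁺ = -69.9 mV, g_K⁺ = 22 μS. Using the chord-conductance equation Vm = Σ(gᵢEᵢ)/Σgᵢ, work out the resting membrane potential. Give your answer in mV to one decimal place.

Σ gᵢEᵢ = 20·(-31.8) + 2.7·(57.5) + 22·(-69.9) = -2018.55
Σ gᵢ = 20 + 2.7 + 22 = 44.7
Vm = -2018.55 / 44.7 = -45.16 mV

-45.2 mV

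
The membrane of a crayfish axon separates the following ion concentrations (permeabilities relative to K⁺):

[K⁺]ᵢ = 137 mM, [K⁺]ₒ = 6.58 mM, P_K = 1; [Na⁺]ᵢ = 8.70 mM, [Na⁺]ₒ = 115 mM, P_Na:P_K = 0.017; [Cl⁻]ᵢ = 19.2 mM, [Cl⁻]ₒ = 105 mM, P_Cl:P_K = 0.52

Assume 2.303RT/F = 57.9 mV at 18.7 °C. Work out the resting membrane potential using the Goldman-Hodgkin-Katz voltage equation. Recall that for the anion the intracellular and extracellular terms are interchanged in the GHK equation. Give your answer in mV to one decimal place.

Vm = 57.9 · log₁₀[(Σ P·[cation]ₒ + Σ P·[anion]ᵢ) / (Σ P·[cation]ᵢ + Σ P·[anion]ₒ)]
Numerator = 1×6.58 + 0.017×115 + 0.52×19.2 = 18.52
Denominator = 1×137 + 0.017×8.70 + 0.52×105 = 191.7
Vm = 57.9 · log₁₀(0.09658) = 57.9 × (-1.0151) = -58.78 mV

-58.8 mV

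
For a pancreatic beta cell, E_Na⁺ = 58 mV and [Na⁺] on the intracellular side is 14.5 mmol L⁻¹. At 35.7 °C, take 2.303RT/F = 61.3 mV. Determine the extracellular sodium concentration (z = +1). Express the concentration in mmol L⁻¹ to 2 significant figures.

Nernst: E = (61.3/1) · log₁₀([out]/[in]), so log₁₀([out]/[in]) = 58.0 × 1 / 61.3 = 0.9462.
[out]/[in] = 10^(0.9462) = 8.834.
[out] = 8.834 × 14.5 = 128.1 mmol L⁻¹.

130 mmol L⁻¹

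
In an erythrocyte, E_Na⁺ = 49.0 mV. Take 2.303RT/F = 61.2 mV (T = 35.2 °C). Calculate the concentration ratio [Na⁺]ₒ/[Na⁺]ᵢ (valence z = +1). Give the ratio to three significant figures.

log₁₀([out]/[in]) = E·z/(61.2) = 49.0 × 1 / 61.2 = 0.8007
[out]/[in] = 10^(0.8007) = 6.319

6.32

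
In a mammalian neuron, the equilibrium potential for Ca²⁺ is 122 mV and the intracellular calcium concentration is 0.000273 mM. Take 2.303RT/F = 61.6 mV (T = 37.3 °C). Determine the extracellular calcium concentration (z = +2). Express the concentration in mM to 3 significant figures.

Nernst: E = (61.6/2) · log₁₀([out]/[in]), so log₁₀([out]/[in]) = 122.0 × 2 / 61.6 = 3.9610.
[out]/[in] = 10^(3.9610) = 9142.
[out] = 9142 × 0.000273 = 2.496 mM.

2.50 mM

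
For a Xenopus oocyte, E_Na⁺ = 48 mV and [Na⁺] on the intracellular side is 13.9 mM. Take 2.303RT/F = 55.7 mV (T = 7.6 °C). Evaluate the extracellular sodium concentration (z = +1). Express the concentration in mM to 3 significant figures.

Nernst: E = (55.7/1) · log₁₀([out]/[in]), so log₁₀([out]/[in]) = 48.0 × 1 / 55.7 = 0.8618.
[out]/[in] = 10^(0.8618) = 7.274.
[out] = 7.274 × 13.9 = 101.1 mM.

101 mM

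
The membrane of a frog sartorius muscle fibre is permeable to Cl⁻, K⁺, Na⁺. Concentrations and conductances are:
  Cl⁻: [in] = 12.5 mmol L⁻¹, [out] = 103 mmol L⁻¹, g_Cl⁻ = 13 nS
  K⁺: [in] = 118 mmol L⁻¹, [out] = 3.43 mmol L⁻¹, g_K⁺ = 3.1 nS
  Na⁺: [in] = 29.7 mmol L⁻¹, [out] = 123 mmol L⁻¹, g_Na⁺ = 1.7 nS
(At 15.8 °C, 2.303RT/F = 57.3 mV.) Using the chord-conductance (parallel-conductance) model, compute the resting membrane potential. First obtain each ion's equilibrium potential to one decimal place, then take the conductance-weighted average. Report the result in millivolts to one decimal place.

E_Cl⁻ = (57.3/-1)·log₁₀(103/12.5) = -52.5 mV
E_K⁺ = (57.3/1)·log₁₀(3.43/118) = -88.0 mV
E_Na⁺ = (57.3/1)·log₁₀(123/29.7) = 35.4 mV
Vm = (Σ gᵢEᵢ)/(Σ gᵢ) = (13·-52.5 + 3.1·-88.0 + 1.7·35.4) / (13 + 3.1 + 1.7)
= -895.12 / 17.8 = -50.29 mV

-50.3 mV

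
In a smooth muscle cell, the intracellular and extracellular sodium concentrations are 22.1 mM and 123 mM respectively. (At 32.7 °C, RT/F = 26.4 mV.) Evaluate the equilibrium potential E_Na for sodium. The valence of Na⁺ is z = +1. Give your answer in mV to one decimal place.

E = (26.4/z) · ln([Na⁺]_out/[Na⁺]_in) with z = +1.
= (26.4/1) · ln(123/22.1) = 26.40 · ln(5.566)
= 26.40 · (1.7166) = 45.32 mV

45.3 mV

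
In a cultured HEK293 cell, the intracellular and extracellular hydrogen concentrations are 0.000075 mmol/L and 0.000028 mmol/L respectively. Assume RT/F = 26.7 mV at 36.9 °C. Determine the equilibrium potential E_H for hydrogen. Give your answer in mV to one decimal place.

-26.3 mV

E = (26.7/z) · ln([H⁺]_out/[H⁺]_in) with z = +1.
= (26.7/1) · ln(0.000028/0.000075) = 26.70 · ln(0.3733)
= 26.70 · (-0.9853) = -26.31 mV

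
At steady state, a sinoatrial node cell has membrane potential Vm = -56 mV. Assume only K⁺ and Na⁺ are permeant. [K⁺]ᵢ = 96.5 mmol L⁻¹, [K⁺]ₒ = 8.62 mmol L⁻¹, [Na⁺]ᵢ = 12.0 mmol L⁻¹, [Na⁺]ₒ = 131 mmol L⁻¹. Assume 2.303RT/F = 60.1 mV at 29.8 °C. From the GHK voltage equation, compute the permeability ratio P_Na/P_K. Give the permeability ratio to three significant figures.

0.0206

Let α = P_Na/P_K. GHK: Vm = 60.1·log₁₀[(Kₒ + α·Naₒ)/(Kᵢ + α·Naᵢ)].
10^(Vm/60.1) = 10^(-56.0/60.1) = 0.11701
So 0.11701·(Kᵢ + α·Naᵢ) = Kₒ + α·Naₒ → α = (0.11701·96.5 − 8.62) / (131.0 − 0.11701·12.0)
α = (11.29 − 8.62) / (131.0 − 1.404) = 2.671/129.6 = 0.02061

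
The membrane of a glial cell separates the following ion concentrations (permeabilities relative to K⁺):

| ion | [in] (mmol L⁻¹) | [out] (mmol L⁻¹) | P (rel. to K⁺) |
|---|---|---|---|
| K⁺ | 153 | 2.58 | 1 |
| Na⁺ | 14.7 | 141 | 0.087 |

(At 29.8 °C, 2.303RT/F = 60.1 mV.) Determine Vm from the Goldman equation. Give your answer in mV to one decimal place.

Vm = 60.1 · log₁₀[(Σ P·[cation]ₒ + Σ P·[anion]ᵢ) / (Σ P·[cation]ᵢ + Σ P·[anion]ₒ)]
Numerator = 1×2.58 + 0.087×141 = 14.85
Denominator = 1×153 + 0.087×14.7 = 154.3
Vm = 60.1 · log₁₀(0.096235) = 60.1 × (-1.0167) = -61.10 mV

-61.1 mV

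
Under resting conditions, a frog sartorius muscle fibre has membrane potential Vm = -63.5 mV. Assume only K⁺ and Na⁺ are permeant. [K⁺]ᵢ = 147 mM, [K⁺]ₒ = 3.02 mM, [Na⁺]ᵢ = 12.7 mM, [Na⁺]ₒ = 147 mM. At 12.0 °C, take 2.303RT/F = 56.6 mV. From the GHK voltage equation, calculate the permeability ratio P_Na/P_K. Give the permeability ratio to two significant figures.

Let α = P_Na/P_K. GHK: Vm = 56.6·log₁₀[(Kₒ + α·Naₒ)/(Kᵢ + α·Naᵢ)].
10^(Vm/56.6) = 10^(-63.5/56.6) = 0.075525
So 0.075525·(Kᵢ + α·Naᵢ) = Kₒ + α·Naₒ → α = (0.075525·147.0 − 3.02) / (147.0 − 0.075525·12.7)
α = (11.1 − 3.02) / (147.0 − 0.9592) = 8.082/146 = 0.05534

0.055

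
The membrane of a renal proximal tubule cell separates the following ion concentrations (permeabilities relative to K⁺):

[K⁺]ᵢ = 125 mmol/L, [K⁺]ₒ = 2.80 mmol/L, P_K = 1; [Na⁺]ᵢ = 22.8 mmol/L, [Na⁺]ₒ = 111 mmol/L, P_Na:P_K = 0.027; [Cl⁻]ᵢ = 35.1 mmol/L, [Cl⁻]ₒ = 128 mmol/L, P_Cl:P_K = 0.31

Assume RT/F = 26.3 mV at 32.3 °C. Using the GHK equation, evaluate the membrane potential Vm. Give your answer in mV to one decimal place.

-60.3 mV

Vm = 26.3 · ln[(Σ P·[cation]ₒ + Σ P·[anion]ᵢ) / (Σ P·[cation]ᵢ + Σ P·[anion]ₒ)]
Numerator = 1×2.80 + 0.027×111 + 0.31×35.1 = 16.68
Denominator = 1×125 + 0.027×22.8 + 0.31×128 = 165.3
Vm = 26.3 · ln(0.1009) = 26.3 × (-2.2936) = -60.32 mV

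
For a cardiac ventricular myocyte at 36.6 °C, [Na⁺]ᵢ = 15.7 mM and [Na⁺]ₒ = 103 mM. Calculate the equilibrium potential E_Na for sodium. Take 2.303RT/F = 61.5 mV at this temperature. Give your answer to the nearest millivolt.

50 mV

E = (61.5/z) · log₁₀([Na⁺]_out/[Na⁺]_in) with z = +1.
= (61.5/1) · log₁₀(103/15.7) = 61.50 · log₁₀(6.561)
= 61.50 · (0.8169) = 50.24 mV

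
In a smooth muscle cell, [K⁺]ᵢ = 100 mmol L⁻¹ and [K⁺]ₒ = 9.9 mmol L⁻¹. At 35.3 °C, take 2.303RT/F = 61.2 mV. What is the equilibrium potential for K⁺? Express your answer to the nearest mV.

-61 mV

E = (61.2/z) · log₁₀([K⁺]_out/[K⁺]_in) with z = +1.
= (61.2/1) · log₁₀(9.9/100) = 61.20 · log₁₀(0.099)
= 61.20 · (-1.0044) = -61.47 mV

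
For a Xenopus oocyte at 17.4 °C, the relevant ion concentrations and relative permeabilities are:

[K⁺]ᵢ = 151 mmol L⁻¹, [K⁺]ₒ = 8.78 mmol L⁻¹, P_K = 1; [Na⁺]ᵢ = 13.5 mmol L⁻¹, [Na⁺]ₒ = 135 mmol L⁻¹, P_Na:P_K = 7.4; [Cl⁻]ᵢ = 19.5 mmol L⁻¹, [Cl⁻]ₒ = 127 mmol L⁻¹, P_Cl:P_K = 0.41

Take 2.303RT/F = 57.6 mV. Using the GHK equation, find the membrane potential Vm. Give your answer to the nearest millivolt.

30 mV

Vm = 57.6 · log₁₀[(Σ P·[cation]ₒ + Σ P·[anion]ᵢ) / (Σ P·[cation]ᵢ + Σ P·[anion]ₒ)]
Numerator = 1×8.78 + 7.4×135 + 0.41×19.5 = 1016
Denominator = 1×151 + 7.4×13.5 + 0.41×127 = 303
Vm = 57.6 · log₁₀(3.3527) = 57.6 × (0.5254) = 30.26 mV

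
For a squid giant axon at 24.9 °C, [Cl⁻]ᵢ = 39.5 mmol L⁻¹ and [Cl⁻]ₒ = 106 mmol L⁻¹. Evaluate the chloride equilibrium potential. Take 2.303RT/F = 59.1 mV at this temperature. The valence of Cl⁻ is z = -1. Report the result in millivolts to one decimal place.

E = (59.1/z) · log₁₀([Cl⁻]_out/[Cl⁻]_in) with z = -1.
For an anion, dividing by z = -1 reverses the sign.
= (59.1/-1) · log₁₀(106/39.5) = -59.10 · log₁₀(2.684)
= -59.10 · (0.4287) = -25.34 mV

-25.3 mV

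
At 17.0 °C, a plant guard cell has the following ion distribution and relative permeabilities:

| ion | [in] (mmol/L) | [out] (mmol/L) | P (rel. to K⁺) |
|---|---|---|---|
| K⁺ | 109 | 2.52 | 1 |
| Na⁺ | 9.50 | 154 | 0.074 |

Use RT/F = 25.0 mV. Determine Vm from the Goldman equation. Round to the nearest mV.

-52 mV

Vm = 25.0 · ln[(Σ P·[cation]ₒ + Σ P·[anion]ᵢ) / (Σ P·[cation]ᵢ + Σ P·[anion]ₒ)]
Numerator = 1×2.52 + 0.074×154 = 13.92
Denominator = 1×109 + 0.074×9.50 = 109.7
Vm = 25.0 · ln(0.12685) = 25.0 × (-2.0647) = -51.62 mV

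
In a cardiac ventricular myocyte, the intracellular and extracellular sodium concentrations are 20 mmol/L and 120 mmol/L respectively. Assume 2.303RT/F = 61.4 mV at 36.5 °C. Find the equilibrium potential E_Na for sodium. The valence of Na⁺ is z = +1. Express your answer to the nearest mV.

E = (61.4/z) · log₁₀([Na⁺]_out/[Na⁺]_in) with z = +1.
= (61.4/1) · log₁₀(120/20) = 61.40 · log₁₀(6)
= 61.40 · (0.7782) = 47.78 mV

48 mV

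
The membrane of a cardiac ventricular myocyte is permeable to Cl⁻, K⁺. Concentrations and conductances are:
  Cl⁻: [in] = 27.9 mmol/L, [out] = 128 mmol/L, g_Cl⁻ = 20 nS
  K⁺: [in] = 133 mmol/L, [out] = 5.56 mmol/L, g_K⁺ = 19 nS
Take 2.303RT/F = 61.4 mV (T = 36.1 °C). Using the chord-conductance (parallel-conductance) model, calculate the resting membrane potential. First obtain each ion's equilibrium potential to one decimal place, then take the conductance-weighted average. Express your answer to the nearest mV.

E_Cl⁻ = (61.4/-1)·log₁₀(128/27.9) = -40.6 mV
E_K⁺ = (61.4/1)·log₁₀(5.56/133) = -84.7 mV
Vm = (Σ gᵢEᵢ)/(Σ gᵢ) = (20·-40.6 + 19·-84.7) / (20 + 19)
= -2421.30 / 39 = -62.08 mV

-62 mV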